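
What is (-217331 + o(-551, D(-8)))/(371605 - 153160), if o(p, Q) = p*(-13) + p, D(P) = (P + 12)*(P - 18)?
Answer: -210719/218445 ≈ -0.96463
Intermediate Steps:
D(P) = (-18 + P)*(12 + P) (D(P) = (12 + P)*(-18 + P) = (-18 + P)*(12 + P))
o(p, Q) = -12*p (o(p, Q) = -13*p + p = -12*p)
(-217331 + o(-551, D(-8)))/(371605 - 153160) = (-217331 - 12*(-551))/(371605 - 153160) = (-217331 + 6612)/218445 = -210719*1/218445 = -210719/218445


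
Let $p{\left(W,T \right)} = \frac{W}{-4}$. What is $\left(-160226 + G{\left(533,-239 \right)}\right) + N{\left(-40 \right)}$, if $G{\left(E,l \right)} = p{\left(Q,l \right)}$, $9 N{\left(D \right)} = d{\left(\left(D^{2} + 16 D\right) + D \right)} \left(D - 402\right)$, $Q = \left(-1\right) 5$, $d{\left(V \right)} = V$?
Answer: $- \frac{7394651}{36} \approx -2.0541 \cdot 10^{5}$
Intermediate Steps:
$Q = -5$
$p{\left(W,T \right)} = - \frac{W}{4}$ ($p{\left(W,T \right)} = W \left(- \frac{1}{4}\right) = - \frac{W}{4}$)
$N{\left(D \right)} = \frac{\left(-402 + D\right) \left(D^{2} + 17 D\right)}{9}$ ($N{\left(D \right)} = \frac{\left(\left(D^{2} + 16 D\right) + D\right) \left(D - 402\right)}{9} = \frac{\left(D^{2} + 17 D\right) \left(-402 + D\right)}{9} = \frac{\left(-402 + D\right) \left(D^{2} + 17 D\right)}{9}$)
$G{\left(E,l \right)} = \frac{5}{4}$ ($G{\left(E,l \right)} = \left(- \frac{1}{4}\right) \left(-5\right) = \frac{5}{4}$)
$\left(-160226 + G{\left(533,-239 \right)}\right) + N{\left(-40 \right)} = \left(-160226 + \frac{5}{4}\right) + \frac{1}{9} \left(-40\right) \left(-402 - 40\right) \left(17 - 40\right) = - \frac{640899}{4} + \frac{1}{9} \left(-40\right) \left(-442\right) \left(-23\right) = - \frac{640899}{4} - \frac{406640}{9} = - \frac{7394651}{36}$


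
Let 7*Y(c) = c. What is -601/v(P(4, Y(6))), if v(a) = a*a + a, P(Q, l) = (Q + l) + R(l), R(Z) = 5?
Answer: -29449/5244 ≈ -5.6158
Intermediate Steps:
Y(c) = c/7
P(Q, l) = 5 + Q + l (P(Q, l) = (Q + l) + 5 = 5 + Q + l)
v(a) = a + a² (v(a) = a² + a = a + a²)
-601/v(P(4, Y(6))) = -601*1/((1 + (5 + 4 + (⅐)*6))*(5 + 4 + (⅐)*6)) = -601*1/((1 + (5 + 4 + 6/7))*(5 + 4 + 6/7)) = -601*7/(69*(1 + 69/7)) = -601/((69/7)*(76/7)) = -601/5244/49 = -601*49/5244 = -29449/5244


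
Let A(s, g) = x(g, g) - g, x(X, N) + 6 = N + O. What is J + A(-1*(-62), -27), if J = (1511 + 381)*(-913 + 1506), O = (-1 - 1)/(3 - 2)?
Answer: 1121948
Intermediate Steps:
O = -2 (O = -2/1 = -2*1 = -2)
x(X, N) = -8 + N (x(X, N) = -6 + (N - 2) = -6 + (-2 + N) = -8 + N)
A(s, g) = -8 (A(s, g) = (-8 + g) - g = -8)
J = 1121956 (J = 1892*593 = 1121956)
J + A(-1*(-62), -27) = 1121956 - 8 = 1121948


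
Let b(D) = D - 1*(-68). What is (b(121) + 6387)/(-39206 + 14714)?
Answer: -548/2041 ≈ -0.26850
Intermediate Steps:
b(D) = 68 + D (b(D) = D + 68 = 68 + D)
(b(121) + 6387)/(-39206 + 14714) = ((68 + 121) + 6387)/(-39206 + 14714) = (189 + 6387)/(-24492) = 6576*(-1/24492) = -548/2041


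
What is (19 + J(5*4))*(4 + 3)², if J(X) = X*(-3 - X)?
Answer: -21609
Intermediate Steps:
(19 + J(5*4))*(4 + 3)² = (19 - 5*4*(3 + 5*4))*(4 + 3)² = (19 - 1*20*(3 + 20))*7² = (19 - 1*20*23)*49 = (19 - 460)*49 = -441*49 = -21609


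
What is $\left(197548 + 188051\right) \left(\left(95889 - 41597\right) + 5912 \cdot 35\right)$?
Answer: $100723085988$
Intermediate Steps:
$\left(197548 + 188051\right) \left(\left(95889 - 41597\right) + 5912 \cdot 35\right) = 385599 \left(54292 + 206920\right) = 385599 \cdot 261212 = 100723085988$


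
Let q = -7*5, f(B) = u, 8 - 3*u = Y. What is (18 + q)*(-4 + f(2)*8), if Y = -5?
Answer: -1564/3 ≈ -521.33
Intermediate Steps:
u = 13/3 (u = 8/3 - ⅓*(-5) = 8/3 + 5/3 = 13/3 ≈ 4.3333)
f(B) = 13/3
q = -35
(18 + q)*(-4 + f(2)*8) = (18 - 35)*(-4 + (13/3)*8) = -17*(-4 + 104/3) = -17*92/3 = -1564/3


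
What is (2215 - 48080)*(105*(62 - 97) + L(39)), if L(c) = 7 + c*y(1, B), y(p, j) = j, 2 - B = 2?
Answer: 168232820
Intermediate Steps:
B = 0 (B = 2 - 1*2 = 2 - 2 = 0)
L(c) = 7 (L(c) = 7 + c*0 = 7 + 0 = 7)
(2215 - 48080)*(105*(62 - 97) + L(39)) = (2215 - 48080)*(105*(62 - 97) + 7) = -45865*(105*(-35) + 7) = -45865*(-3675 + 7) = -45865*(-3668) = 168232820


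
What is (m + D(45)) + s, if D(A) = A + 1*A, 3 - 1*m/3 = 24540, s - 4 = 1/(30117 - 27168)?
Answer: -216801632/2949 ≈ -73517.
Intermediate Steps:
s = 11797/2949 (s = 4 + 1/(30117 - 27168) = 4 + 1/2949 = 11797/2949 ≈ 4.0003)
m = -73611 (m = 9 - 3*24540 = 9 - 73620 = -73611)
D(A) = 2*A (D(A) = A + A = 2*A)
(m + D(45)) + s = (-73611 + 2*45) + 11797/2949 = (-73611 + 90) + 11797/2949 = -73521 + 11797/2949 = -216801632/2949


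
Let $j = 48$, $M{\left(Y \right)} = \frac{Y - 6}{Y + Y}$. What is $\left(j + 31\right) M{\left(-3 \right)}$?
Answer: $\frac{237}{2} \approx 118.5$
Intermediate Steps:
$M{\left(Y \right)} = \frac{-6 + Y}{2 Y}$
$\left(j + 31\right) M{\left(-3 \right)} = \left(48 + 31\right) \frac{-6 - 3}{2 \left(-3\right)} = 79 \cdot \frac{1}{2} \left(- \frac{1}{3}\right) \left(-9\right) = 79 \cdot \frac{3}{2} = \frac{237}{2}$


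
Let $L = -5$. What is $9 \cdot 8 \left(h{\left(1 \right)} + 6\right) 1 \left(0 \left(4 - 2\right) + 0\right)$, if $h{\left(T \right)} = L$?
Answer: $0$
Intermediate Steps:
$h{\left(T \right)} = -5$
$9 \cdot 8 \left(h{\left(1 \right)} + 6\right) 1 \left(0 \left(4 - 2\right) + 0\right) = 9 \cdot 8 \left(-5 + 6\right) 1 \left(0 \left(4 - 2\right) + 0\right) = 72 \cdot 1 \cdot 1 \left(0 \cdot 2 + 0\right) = 72 \cdot 1 \left(0 + 0\right) = 72 \cdot 1 \cdot 0 = 72 \cdot 0 = 0$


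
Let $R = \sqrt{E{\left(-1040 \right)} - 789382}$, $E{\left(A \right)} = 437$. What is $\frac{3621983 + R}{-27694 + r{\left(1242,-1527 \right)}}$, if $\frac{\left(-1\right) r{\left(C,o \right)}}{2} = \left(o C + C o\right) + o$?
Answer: $\frac{3621983}{7561496} + \frac{i \sqrt{788945}}{7561496} \approx 0.479 + 0.00011747 i$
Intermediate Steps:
$r{\left(C,o \right)} = - 2 o - 4 C o$ ($r{\left(C,o \right)} = - 2 \left(\left(o C + C o\right) + o\right) = - 2 \left(\left(C o + C o\right) + o\right) = - 2 \left(2 C o + o\right) = - 2 \left(o + 2 C o\right) = - 2 o - 4 C o$)
$R = i \sqrt{788945}$ ($R = \sqrt{437 - 789382} = \sqrt{-788945} = i \sqrt{788945} \approx 888.23 i$)
$\frac{3621983 + R}{-27694 + r{\left(1242,-1527 \right)}} = \frac{3621983 + i \sqrt{788945}}{-27694 - - 3054 \left(1 + 2 \cdot 1242\right)} = \frac{3621983 + i \sqrt{788945}}{-27694 - - 3054 \left(1 + 2484\right)} = \frac{3621983 + i \sqrt{788945}}{-27694 - \left(-3054\right) 2485} = \frac{3621983 + i \sqrt{788945}}{-27694 + 7589190} = \frac{3621983 + i \sqrt{788945}}{7561496} = \left(3621983 + i \sqrt{788945}\right) \frac{1}{7561496} = \frac{3621983}{7561496} + \frac{i \sqrt{788945}}{7561496}$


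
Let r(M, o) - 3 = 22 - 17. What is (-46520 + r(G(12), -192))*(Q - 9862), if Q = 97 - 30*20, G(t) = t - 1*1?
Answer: 482096880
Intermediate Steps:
G(t) = -1 + t (G(t) = t - 1 = -1 + t)
r(M, o) = 8 (r(M, o) = 3 + (22 - 17) = 3 + 5 = 8)
Q = -503 (Q = 97 - 600 = -503)
(-46520 + r(G(12), -192))*(Q - 9862) = (-46520 + 8)*(-503 - 9862) = -46512*(-10365) = 482096880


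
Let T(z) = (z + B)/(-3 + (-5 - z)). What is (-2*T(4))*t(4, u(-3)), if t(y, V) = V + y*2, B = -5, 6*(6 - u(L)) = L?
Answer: -29/12 ≈ -2.4167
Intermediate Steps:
u(L) = 6 - L/6
T(z) = (-5 + z)/(-8 - z) (T(z) = (z - 5)/(-3 + (-5 - z)) = (-5 + z)/(-8 - z))
t(y, V) = V + 2*y
(-2*T(4))*t(4, u(-3)) = (-2*(5 - 1*4)/(8 + 4))*((6 - ⅙*(-3)) + 2*4) = (-2*(5 - 4)/12)*((6 + ½) + 8) = (-1/6)*(13/2 + 8) = -2*1/12*(29/2) = -⅙*29/2 = -29/12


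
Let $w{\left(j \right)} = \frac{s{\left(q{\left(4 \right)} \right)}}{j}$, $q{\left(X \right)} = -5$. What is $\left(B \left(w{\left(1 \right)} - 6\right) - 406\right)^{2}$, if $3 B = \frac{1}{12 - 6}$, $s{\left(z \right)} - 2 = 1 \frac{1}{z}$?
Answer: $\frac{148522969}{900} \approx 1.6503 \cdot 10^{5}$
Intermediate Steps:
$s{\left(z \right)} = 2 + \frac{1}{z}$ ($s{\left(z \right)} = 2 + 1 \frac{1}{z} = 2 + \frac{1}{z}$)
$w{\left(j \right)} = \frac{9}{5 j}$ ($w{\left(j \right)} = \frac{2 + \frac{1}{-5}}{j} = \frac{2 - \frac{1}{5}}{j} = \frac{9}{5 j}$)
$B = \frac{1}{18}$ ($B = \frac{1}{3 \left(12 - 6\right)} = \frac{1}{3 \cdot 6} = \frac{1}{3} \cdot \frac{1}{6} = \frac{1}{18} \approx 0.055556$)
$\left(B \left(w{\left(1 \right)} - 6\right) - 406\right)^{2} = \left(\frac{\frac{9}{5 \cdot 1} - 6}{18} - 406\right)^{2} = \left(\frac{\frac{9}{5} \cdot 1 - 6}{18} - 406\right)^{2} = \left(\frac{\frac{9}{5} - 6}{18} - 406\right)^{2} = \left(\frac{1}{18} \left(- \frac{21}{5}\right) - 406\right)^{2} = \left(- \frac{7}{30} - 406\right)^{2} = \left(- \frac{12187}{30}\right)^{2} = \frac{148522969}{900}$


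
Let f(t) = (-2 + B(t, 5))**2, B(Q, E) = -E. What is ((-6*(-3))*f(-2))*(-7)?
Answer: -6174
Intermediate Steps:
f(t) = 49 (f(t) = (-2 - 1*5)**2 = (-2 - 5)**2 = (-7)**2 = 49)
((-6*(-3))*f(-2))*(-7) = (-6*(-3)*49)*(-7) = (18*49)*(-7) = 882*(-7) = -6174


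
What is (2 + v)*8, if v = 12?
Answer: 112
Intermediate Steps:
(2 + v)*8 = (2 + 12)*8 = 14*8 = 112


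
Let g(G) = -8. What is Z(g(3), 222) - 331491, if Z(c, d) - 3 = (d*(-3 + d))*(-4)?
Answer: -525960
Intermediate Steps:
Z(c, d) = 3 - 4*d*(-3 + d) (Z(c, d) = 3 + (d*(-3 + d))*(-4) = 3 - 4*d*(-3 + d))
Z(g(3), 222) - 331491 = (3 - 4*222**2 + 12*222) - 331491 = (3 - 4*49284 + 2664) - 331491 = (3 - 197136 + 2664) - 331491 = -194469 - 331491 = -525960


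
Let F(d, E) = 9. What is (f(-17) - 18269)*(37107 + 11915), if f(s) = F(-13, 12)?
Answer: -895141720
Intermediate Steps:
f(s) = 9
(f(-17) - 18269)*(37107 + 11915) = (9 - 18269)*(37107 + 11915) = -18260*49022 = -895141720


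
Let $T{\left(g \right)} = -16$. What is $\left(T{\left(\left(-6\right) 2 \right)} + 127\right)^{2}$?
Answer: $12321$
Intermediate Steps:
$\left(T{\left(\left(-6\right) 2 \right)} + 127\right)^{2} = \left(-16 + 127\right)^{2} = 111^{2} = 12321$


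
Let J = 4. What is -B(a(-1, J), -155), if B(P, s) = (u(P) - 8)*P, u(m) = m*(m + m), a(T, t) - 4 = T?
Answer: -30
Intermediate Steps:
a(T, t) = 4 + T
u(m) = 2*m**2 (u(m) = m*(2*m) = 2*m**2)
B(P, s) = P*(-8 + 2*P**2) (B(P, s) = (2*P**2 - 8)*P = (-8 + 2*P**2)*P = P*(-8 + 2*P**2))
-B(a(-1, J), -155) = -2*(4 - 1)*(-4 + (4 - 1)**2) = -2*3*(-4 + 3**2) = -2*3*(-4 + 9) = -2*3*5 = -1*30 = -30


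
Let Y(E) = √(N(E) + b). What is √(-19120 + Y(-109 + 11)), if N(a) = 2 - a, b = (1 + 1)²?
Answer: √(-19120 + 2*√26) ≈ 138.24*I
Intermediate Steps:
b = 4 (b = 2² = 4)
Y(E) = √(6 - E) (Y(E) = √((2 - E) + 4) = √(6 - E))
√(-19120 + Y(-109 + 11)) = √(-19120 + √(6 - (-109 + 11))) = √(-19120 + √(6 - 1*(-98))) = √(-19120 + √(6 + 98)) = √(-19120 + √104) = √(-19120 + 2*√26)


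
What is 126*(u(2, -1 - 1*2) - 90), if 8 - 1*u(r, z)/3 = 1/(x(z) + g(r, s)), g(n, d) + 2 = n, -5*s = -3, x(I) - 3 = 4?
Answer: -8370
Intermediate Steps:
x(I) = 7 (x(I) = 3 + 4 = 7)
s = ⅗ (s = -⅕*(-3) = ⅗ ≈ 0.60000)
g(n, d) = -2 + n
u(r, z) = 24 - 3/(5 + r) (u(r, z) = 24 - 3/(7 + (-2 + r)) = 24 - 3/(5 + r))
126*(u(2, -1 - 1*2) - 90) = 126*(3*(39 + 8*2)/(5 + 2) - 90) = 126*(3*(39 + 16)/7 - 90) = 126*(3*(⅐)*55 - 90) = 126*(165/7 - 90) = 126*(-465/7) = -8370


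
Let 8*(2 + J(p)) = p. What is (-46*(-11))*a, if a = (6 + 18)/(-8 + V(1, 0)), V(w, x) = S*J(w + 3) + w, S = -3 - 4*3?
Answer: 24288/31 ≈ 783.48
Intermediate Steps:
J(p) = -2 + p/8
S = -15 (S = -3 - 12 = -15)
V(w, x) = 195/8 - 7*w/8 (V(w, x) = -15*(-2 + (w + 3)/8) + w = -15*(-2 + (3 + w)/8) + w = -15*(-2 + (3/8 + w/8)) + w = -15*(-13/8 + w/8) + w = (195/8 - 15*w/8) + w = 195/8 - 7*w/8)
a = 48/31 (a = (6 + 18)/(-8 + (195/8 - 7/8*1)) = 24/(-8 + (195/8 - 7/8)) = 24/(-8 + 47/2) = 24/(31/2) = 24*(2/31) = 48/31 ≈ 1.5484)
(-46*(-11))*a = -46*(-11)*(48/31) = 506*(48/31) = 24288/31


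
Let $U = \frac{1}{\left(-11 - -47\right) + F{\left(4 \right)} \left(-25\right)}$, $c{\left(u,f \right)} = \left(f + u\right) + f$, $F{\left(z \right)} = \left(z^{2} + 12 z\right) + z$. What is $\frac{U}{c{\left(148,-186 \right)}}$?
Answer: $\frac{1}{372736} \approx 2.6829 \cdot 10^{-6}$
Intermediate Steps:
$F{\left(z \right)} = z^{2} + 13 z$
$c{\left(u,f \right)} = u + 2 f$
$U = - \frac{1}{1664}$ ($U = \frac{1}{\left(-11 - -47\right) + 4 \left(13 + 4\right) \left(-25\right)} = \frac{1}{\left(-11 + 47\right) + 4 \cdot 17 \left(-25\right)} = \frac{1}{36 + 68 \left(-25\right)} = \frac{1}{36 - 1700} = \frac{1}{-1664} = - \frac{1}{1664} \approx -0.00060096$)
$\frac{U}{c{\left(148,-186 \right)}} = - \frac{1}{1664 \left(148 + 2 \left(-186\right)\right)} = - \frac{1}{1664 \left(148 - 372\right)} = - \frac{1}{1664 \left(-224\right)} = \left(- \frac{1}{1664}\right) \left(- \frac{1}{224}\right) = \frac{1}{372736}$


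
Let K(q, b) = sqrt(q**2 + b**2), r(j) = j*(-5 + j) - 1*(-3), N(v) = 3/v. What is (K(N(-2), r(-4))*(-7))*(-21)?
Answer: 441*sqrt(677)/2 ≈ 5737.2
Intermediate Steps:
r(j) = 3 + j*(-5 + j) (r(j) = j*(-5 + j) + 3 = 3 + j*(-5 + j))
K(q, b) = sqrt(b**2 + q**2)
(K(N(-2), r(-4))*(-7))*(-21) = (sqrt((3 + (-4)**2 - 5*(-4))**2 + (3/(-2))**2)*(-7))*(-21) = (sqrt((3 + 16 + 20)**2 + (3*(-1/2))**2)*(-7))*(-21) = (sqrt(39**2 + (-3/2)**2)*(-7))*(-21) = (sqrt(1521 + 9/4)*(-7))*(-21) = (sqrt(6093/4)*(-7))*(-21) = ((3*sqrt(677)/2)*(-7))*(-21) = -21*sqrt(677)/2*(-21) = 441*sqrt(677)/2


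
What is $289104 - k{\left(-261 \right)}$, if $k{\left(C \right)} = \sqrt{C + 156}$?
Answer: $289104 - i \sqrt{105} \approx 2.891 \cdot 10^{5} - 10.247 i$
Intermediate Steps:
$k{\left(C \right)} = \sqrt{156 + C}$
$289104 - k{\left(-261 \right)} = 289104 - \sqrt{156 - 261} = 289104 - \sqrt{-105} = 289104 - i \sqrt{105}$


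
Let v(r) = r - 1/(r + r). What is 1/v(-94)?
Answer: -188/17671 ≈ -0.010639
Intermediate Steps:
v(r) = r - 1/(2*r)
1/v(-94) = 1/(-94 - 1/2/(-94)) = 1/(-94 - 1/2*(-1/94)) = 1/(-94 + 1/188) = 1/(-17671/188) = -188/17671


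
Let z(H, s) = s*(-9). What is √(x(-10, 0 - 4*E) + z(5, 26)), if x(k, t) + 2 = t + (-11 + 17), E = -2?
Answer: I*√222 ≈ 14.9*I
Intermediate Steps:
z(H, s) = -9*s
x(k, t) = 4 + t (x(k, t) = -2 + (t + (-11 + 17)) = -2 + (t + 6) = -2 + (6 + t) = 4 + t)
√(x(-10, 0 - 4*E) + z(5, 26)) = √((4 + (0 - 4*(-2))) - 9*26) = √((4 + (0 + 8)) - 234) = √((4 + 8) - 234) = √(12 - 234) = √(-222) = I*√222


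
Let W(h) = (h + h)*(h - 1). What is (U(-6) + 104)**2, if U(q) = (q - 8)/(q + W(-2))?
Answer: 93025/9 ≈ 10336.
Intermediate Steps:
W(h) = 2*h*(-1 + h) (W(h) = (2*h)*(-1 + h) = 2*h*(-1 + h))
U(q) = (-8 + q)/(12 + q) (U(q) = (q - 8)/(q + 2*(-2)*(-1 - 2)) = (-8 + q)/(q + 2*(-2)*(-3)) = (-8 + q)/(q + 12) = (-8 + q)/(12 + q))
(U(-6) + 104)**2 = ((-8 - 6)/(12 - 6) + 104)**2 = (-14/6 + 104)**2 = ((1/6)*(-14) + 104)**2 = (-7/3 + 104)**2 = (305/3)**2 = 93025/9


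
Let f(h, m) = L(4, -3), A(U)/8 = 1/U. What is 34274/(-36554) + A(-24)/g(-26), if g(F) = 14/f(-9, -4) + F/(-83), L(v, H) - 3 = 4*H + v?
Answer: -45471197/56585592 ≈ -0.80358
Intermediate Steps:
L(v, H) = 3 + v + 4*H (L(v, H) = 3 + (4*H + v) = 3 + (v + 4*H) = 3 + v + 4*H)
A(U) = 8/U
f(h, m) = -5 (f(h, m) = 3 + 4 + 4*(-3) = 3 + 4 - 12 = -5)
g(F) = -14/5 - F/83 (g(F) = 14/(-5) + F/(-83) = 14*(-⅕) + F*(-1/83) = -14/5 - F/83)
34274/(-36554) + A(-24)/g(-26) = 34274/(-36554) + (8/(-24))/(-14/5 - 1/83*(-26)) = 34274*(-1/36554) + (8*(-1/24))/(-14/5 + 26/83) = -17137/18277 - 1/(3*(-1032/415)) = -17137/18277 - ⅓*(-415/1032) = -17137/18277 + 415/3096 = -45471197/56585592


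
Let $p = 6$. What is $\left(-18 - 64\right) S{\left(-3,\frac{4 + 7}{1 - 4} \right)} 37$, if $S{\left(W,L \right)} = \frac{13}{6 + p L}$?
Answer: $\frac{19721}{8} \approx 2465.1$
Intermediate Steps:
$S{\left(W,L \right)} = \frac{13}{6 + 6 L}$
$\left(-18 - 64\right) S{\left(-3,\frac{4 + 7}{1 - 4} \right)} 37 = \left(-18 - 64\right) \frac{13}{6 \left(1 + \frac{4 + 7}{1 - 4}\right)} 37 = \left(-18 - 64\right) \frac{13}{6 \left(1 + \frac{11}{-3}\right)} 37 = - 82 \frac{13}{6 \left(1 + 11 \left(- \frac{1}{3}\right)\right)} 37 = - 82 \frac{13}{6 \left(1 - \frac{11}{3}\right)} 37 = - 82 \frac{13}{6 \left(- \frac{8}{3}\right)} 37 = - 82 \cdot \frac{13}{6} \left(- \frac{3}{8}\right) 37 = \left(-82\right) \left(- \frac{13}{16}\right) 37 = \frac{533}{8} \cdot 37 = \frac{19721}{8}$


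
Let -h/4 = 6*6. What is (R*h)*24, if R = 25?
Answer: -86400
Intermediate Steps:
h = -144 (h = -24*6 = -4*36 = -144)
(R*h)*24 = (25*(-144))*24 = -3600*24 = -86400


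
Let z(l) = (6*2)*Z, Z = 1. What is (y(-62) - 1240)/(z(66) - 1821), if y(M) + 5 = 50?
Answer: 1195/1809 ≈ 0.66059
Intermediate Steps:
y(M) = 45 (y(M) = -5 + 50 = 45)
z(l) = 12 (z(l) = (6*2)*1 = 12*1 = 12)
(y(-62) - 1240)/(z(66) - 1821) = (45 - 1240)/(12 - 1821) = -1195/(-1809) = -1195*(-1/1809) = 1195/1809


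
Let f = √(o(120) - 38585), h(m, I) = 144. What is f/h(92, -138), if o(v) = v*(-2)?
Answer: 5*I*√1553/144 ≈ 1.3683*I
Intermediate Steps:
o(v) = -2*v
f = 5*I*√1553 (f = √(-2*120 - 38585) = √(-240 - 38585) = √(-38825) = 5*I*√1553 ≈ 197.04*I)
f/h(92, -138) = (5*I*√1553)/144 = (5*I*√1553)*(1/144) = 5*I*√1553/144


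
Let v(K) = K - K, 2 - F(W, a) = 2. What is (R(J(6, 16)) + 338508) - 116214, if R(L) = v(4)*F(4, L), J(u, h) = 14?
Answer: 222294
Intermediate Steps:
F(W, a) = 0 (F(W, a) = 2 - 1*2 = 2 - 2 = 0)
v(K) = 0
R(L) = 0 (R(L) = 0*0 = 0)
(R(J(6, 16)) + 338508) - 116214 = (0 + 338508) - 116214 = 338508 - 116214 = 222294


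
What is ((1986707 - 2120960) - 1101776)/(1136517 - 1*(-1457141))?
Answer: -1236029/2593658 ≈ -0.47656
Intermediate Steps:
((1986707 - 2120960) - 1101776)/(1136517 - 1*(-1457141)) = (-134253 - 1101776)/(1136517 + 1457141) = -1236029/2593658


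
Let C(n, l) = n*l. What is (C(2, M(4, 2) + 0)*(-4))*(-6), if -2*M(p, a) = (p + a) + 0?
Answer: -144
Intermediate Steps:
M(p, a) = -a/2 - p/2 (M(p, a) = -((p + a) + 0)/2 = -((a + p) + 0)/2 = -(a + p)/2 = -a/2 - p/2)
C(n, l) = l*n
(C(2, M(4, 2) + 0)*(-4))*(-6) = ((((-½*2 - ½*4) + 0)*2)*(-4))*(-6) = ((((-1 - 2) + 0)*2)*(-4))*(-6) = (((-3 + 0)*2)*(-4))*(-6) = (-3*2*(-4))*(-6) = -6*(-4)*(-6) = 24*(-6) = -144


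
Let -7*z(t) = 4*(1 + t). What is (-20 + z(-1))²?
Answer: 400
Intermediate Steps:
z(t) = -4/7 - 4*t/7 (z(t) = -4*(1 + t)/7 = -(4 + 4*t)/7 = -4/7 - 4*t/7)
(-20 + z(-1))² = (-20 + (-4/7 - 4/7*(-1)))² = (-20 + (-4/7 + 4/7))² = (-20 + 0)² = (-20)² = 400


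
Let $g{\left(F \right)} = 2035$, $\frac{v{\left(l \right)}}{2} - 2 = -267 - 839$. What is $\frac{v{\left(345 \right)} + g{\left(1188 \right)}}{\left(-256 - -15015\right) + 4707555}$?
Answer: $- \frac{173}{4722314} \approx -3.6635 \cdot 10^{-5}$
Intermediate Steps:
$v{\left(l \right)} = -2208$ ($v{\left(l \right)} = 4 + 2 \left(-267 - 839\right) = 4 + 2 \left(-1106\right) = 4 - 2212 = -2208$)
$\frac{v{\left(345 \right)} + g{\left(1188 \right)}}{\left(-256 - -15015\right) + 4707555} = \frac{-2208 + 2035}{\left(-256 - -15015\right) + 4707555} = - \frac{173}{\left(-256 + 15015\right) + 4707555} = - \frac{173}{14759 + 4707555} = - \frac{173}{4722314}$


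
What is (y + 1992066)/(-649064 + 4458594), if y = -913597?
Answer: 1078469/3809530 ≈ 0.28310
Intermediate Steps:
(y + 1992066)/(-649064 + 4458594) = (-913597 + 1992066)/(-649064 + 4458594) = 1078469/3809530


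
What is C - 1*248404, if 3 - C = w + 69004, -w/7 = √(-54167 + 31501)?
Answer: -317405 + 7*I*√22666 ≈ -3.1741e+5 + 1053.9*I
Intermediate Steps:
w = -7*I*√22666 (w = -7*√(-54167 + 31501) = -7*I*√22666 ≈ -1053.9*I)
C = -69001 + 7*I*√22666 (C = 3 - (-7*I*√22666 + 69004) = 3 - (69004 - 7*I*√22666) = 3 + (-69004 + 7*I*√22666) = -69001 + 7*I*√22666 ≈ -69001.0 + 1053.9*I)
C - 1*248404 = (-69001 + 7*I*√22666) - 1*248404 = (-69001 + 7*I*√22666) - 248404 = -317405 + 7*I*√22666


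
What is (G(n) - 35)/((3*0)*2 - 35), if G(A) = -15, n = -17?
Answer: 10/7 ≈ 1.4286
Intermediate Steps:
(G(n) - 35)/((3*0)*2 - 35) = (-15 - 35)/((3*0)*2 - 35) = -50/(0*2 - 35) = -50/(0 - 35) = -50/(-35) = -50*(-1/35) = 10/7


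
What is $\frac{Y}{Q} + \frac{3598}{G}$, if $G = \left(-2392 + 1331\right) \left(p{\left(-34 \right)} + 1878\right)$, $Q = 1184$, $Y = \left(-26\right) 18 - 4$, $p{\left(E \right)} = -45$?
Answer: $- \frac{115276471}{287832324} \approx -0.4005$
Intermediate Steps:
$Y = -472$ ($Y = -468 - 4 = -472$)
$G = -1944813$ ($G = \left(-2392 + 1331\right) \left(-45 + 1878\right) = \left(-1061\right) 1833 = -1944813$)
$\frac{Y}{Q} + \frac{3598}{G} = - \frac{472}{1184} + \frac{3598}{-1944813} = \left(-472\right) \frac{1}{1184} + 3598 \left(- \frac{1}{1944813}\right) = - \frac{59}{148} - \frac{3598}{1944813} = - \frac{115276471}{287832324}$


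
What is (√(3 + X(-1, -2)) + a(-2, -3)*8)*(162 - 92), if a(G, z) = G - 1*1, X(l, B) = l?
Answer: -1680 + 70*√2 ≈ -1581.0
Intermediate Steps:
a(G, z) = -1 + G (a(G, z) = G - 1 = -1 + G)
(√(3 + X(-1, -2)) + a(-2, -3)*8)*(162 - 92) = (√(3 - 1) + (-1 - 2)*8)*(162 - 92) = (√2 - 3*8)*70 = (√2 - 24)*70 = (-24 + √2)*70 = -1680 + 70*√2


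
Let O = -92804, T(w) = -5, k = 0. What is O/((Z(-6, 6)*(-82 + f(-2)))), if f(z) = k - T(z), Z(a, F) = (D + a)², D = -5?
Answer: 92804/9317 ≈ 9.9607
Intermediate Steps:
Z(a, F) = (-5 + a)²
f(z) = 5 (f(z) = 0 - 1*(-5) = 0 + 5 = 5)
O/((Z(-6, 6)*(-82 + f(-2)))) = -92804*1/((-82 + 5)*(-5 - 6)²) = -92804/((-11)²*(-77)) = -92804/(121*(-77)) = -92804/(-9317) = -92804*(-1/9317) = 92804/9317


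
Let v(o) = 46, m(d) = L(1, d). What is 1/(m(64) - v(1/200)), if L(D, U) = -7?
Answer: -1/53 ≈ -0.018868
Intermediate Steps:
m(d) = -7
1/(m(64) - v(1/200)) = 1/(-7 - 1*46) = 1/(-7 - 46) = 1/(-53) = -1/53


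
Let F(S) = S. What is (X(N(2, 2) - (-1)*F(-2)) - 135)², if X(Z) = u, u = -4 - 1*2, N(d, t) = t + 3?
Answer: 19881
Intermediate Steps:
N(d, t) = 3 + t
u = -6 (u = -4 - 2 = -6)
X(Z) = -6
(X(N(2, 2) - (-1)*F(-2)) - 135)² = (-6 - 135)² = (-141)² = 19881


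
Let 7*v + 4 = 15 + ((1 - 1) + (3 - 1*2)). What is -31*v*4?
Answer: -1488/7 ≈ -212.57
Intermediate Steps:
v = 12/7 (v = -4/7 + (15 + ((1 - 1) + (3 - 1*2)))/7 = -4/7 + (15 + (0 + (3 - 2)))/7 = -4/7 + (15 + (0 + 1))/7 = -4/7 + (15 + 1)/7 = -4/7 + (⅐)*16 = -4/7 + 16/7 = 12/7 ≈ 1.7143)
-31*v*4 = -31*12/7*4 = -372/7*4 = -1488/7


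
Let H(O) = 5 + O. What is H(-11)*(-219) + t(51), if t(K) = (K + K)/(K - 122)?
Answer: 93192/71 ≈ 1312.6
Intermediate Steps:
t(K) = 2*K/(-122 + K) (t(K) = (2*K)/(-122 + K) = 2*K/(-122 + K))
H(-11)*(-219) + t(51) = (5 - 11)*(-219) + 2*51/(-122 + 51) = -6*(-219) + 2*51/(-71) = 1314 + 2*51*(-1/71) = 1314 - 102/71 = 93192/71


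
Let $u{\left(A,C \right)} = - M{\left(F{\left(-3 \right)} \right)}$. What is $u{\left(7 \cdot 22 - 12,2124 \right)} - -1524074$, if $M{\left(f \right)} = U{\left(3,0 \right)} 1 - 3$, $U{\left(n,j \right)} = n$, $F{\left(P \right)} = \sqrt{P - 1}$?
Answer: $1524074$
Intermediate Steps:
$F{\left(P \right)} = \sqrt{-1 + P}$
$M{\left(f \right)} = 0$ ($M{\left(f \right)} = 3 \cdot 1 - 3 = 3 - 3 = 0$)
$u{\left(A,C \right)} = 0$ ($u{\left(A,C \right)} = \left(-1\right) 0 = 0$)
$u{\left(7 \cdot 22 - 12,2124 \right)} - -1524074 = 0 - -1524074 = 0 + 1524074 = 1524074$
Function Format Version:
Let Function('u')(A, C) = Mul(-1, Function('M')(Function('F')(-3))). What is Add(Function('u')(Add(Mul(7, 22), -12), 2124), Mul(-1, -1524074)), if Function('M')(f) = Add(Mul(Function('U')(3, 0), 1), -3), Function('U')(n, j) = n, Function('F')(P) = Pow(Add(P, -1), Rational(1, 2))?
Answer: 1524074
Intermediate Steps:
Function('F')(P) = Pow(Add(-1, P), Rational(1, 2))
Function('M')(f) = 0 (Function('M')(f) = Add(Mul(3, 1), -3) = Add(3, -3) = 0)
Function('u')(A, C) = 0 (Function('u')(A, C) = Mul(-1, 0) = 0)
Add(Function('u')(Add(Mul(7, 22), -12), 2124), Mul(-1, -1524074)) = Add(0, Mul(-1, -1524074)) = Add(0, 1524074) = 1524074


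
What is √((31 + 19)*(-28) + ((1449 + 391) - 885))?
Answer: I*√445 ≈ 21.095*I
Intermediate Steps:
√((31 + 19)*(-28) + ((1449 + 391) - 885)) = √(50*(-28) + (1840 - 885)) = √(-1400 + 955) = √(-445) = I*√445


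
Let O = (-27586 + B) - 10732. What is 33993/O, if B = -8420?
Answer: -33993/46738 ≈ -0.72731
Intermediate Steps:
O = -46738 (O = (-27586 - 8420) - 10732 = -36006 - 10732 = -46738)
33993/O = 33993/(-46738) = 33993*(-1/46738) = -33993/46738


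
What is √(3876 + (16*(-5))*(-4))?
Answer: 2*√1049 ≈ 64.776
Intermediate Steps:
√(3876 + (16*(-5))*(-4)) = √(3876 - 80*(-4)) = √(3876 + 320) = √4196 = 2*√1049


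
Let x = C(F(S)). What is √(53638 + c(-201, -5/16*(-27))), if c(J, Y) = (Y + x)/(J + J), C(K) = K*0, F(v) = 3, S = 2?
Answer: √15409976818/536 ≈ 231.60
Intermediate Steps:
C(K) = 0
x = 0
c(J, Y) = Y/(2*J) (c(J, Y) = (Y + 0)/(J + J) = Y/((2*J)) = Y*(1/(2*J)) = Y/(2*J))
√(53638 + c(-201, -5/16*(-27))) = √(53638 + (½)*(-5/16*(-27))/(-201)) = √(53638 + (½)*(-5*1/16*(-27))*(-1/201)) = √(53638 + (½)*(-5/16*(-27))*(-1/201)) = √(53638 + (½)*(135/16)*(-1/201)) = √(53638 - 45/2144) = √(114999827/2144) = √15409976818/536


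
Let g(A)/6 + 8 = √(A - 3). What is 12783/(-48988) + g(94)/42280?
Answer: -67852083/258901580 + 3*√91/21140 ≈ -0.26072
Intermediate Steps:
g(A) = -48 + 6*√(-3 + A) (g(A) = -48 + 6*√(A - 3) = -48 + 6*√(-3 + A))
12783/(-48988) + g(94)/42280 = 12783/(-48988) + (-48 + 6*√(-3 + 94))/42280 = 12783*(-1/48988) + (-48 + 6*√91)*(1/42280) = -12783/48988 + (-6/5285 + 3*√91/21140) = -67852083/258901580 + 3*√91/21140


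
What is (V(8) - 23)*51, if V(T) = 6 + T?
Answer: -459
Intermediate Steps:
(V(8) - 23)*51 = ((6 + 8) - 23)*51 = (14 - 23)*51 = -9*51 = -459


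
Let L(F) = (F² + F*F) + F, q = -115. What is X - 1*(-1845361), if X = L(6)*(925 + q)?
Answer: 1908541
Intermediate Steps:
L(F) = F + 2*F² (L(F) = (F² + F²) + F = 2*F² + F = F + 2*F²)
X = 63180 (X = (6*(1 + 2*6))*(925 - 115) = (6*(1 + 12))*810 = (6*13)*810 = 78*810 = 63180)
X - 1*(-1845361) = 63180 - 1*(-1845361) = 63180 + 1845361 = 1908541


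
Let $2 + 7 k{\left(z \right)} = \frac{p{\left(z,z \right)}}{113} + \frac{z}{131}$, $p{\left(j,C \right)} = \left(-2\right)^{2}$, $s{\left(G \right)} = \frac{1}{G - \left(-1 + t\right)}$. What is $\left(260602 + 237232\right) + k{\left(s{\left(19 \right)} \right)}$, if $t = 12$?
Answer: $\frac{412688222769}{828968} \approx 4.9783 \cdot 10^{5}$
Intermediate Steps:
$s{\left(G \right)} = \frac{1}{-11 + G}$ ($s{\left(G \right)} = \frac{1}{G + \left(1 - 12\right)} = \frac{1}{G - 11} = \frac{1}{-11 + G}$)
$p{\left(j,C \right)} = 4$
$k{\left(z \right)} = - \frac{222}{791} + \frac{z}{917}$ ($k{\left(z \right)} = - \frac{2}{7} + \frac{\frac{4}{113} + \frac{z}{131}}{7} = - \frac{2}{7} + \left(\frac{4}{791} + \frac{z}{917}\right) = - \frac{222}{791} + \frac{z}{917}$)
$\left(260602 + 237232\right) + k{\left(s{\left(19 \right)} \right)} = \left(260602 + 237232\right) - \left(\frac{222}{791} - \frac{1}{917 \left(-11 + 19\right)}\right) = 497834 - \left(\frac{222}{791} - \frac{1}{917 \cdot 8}\right) = 497834 + \left(- \frac{222}{791} + \frac{1}{917} \cdot \frac{1}{8}\right) = 497834 + \left(- \frac{222}{791} + \frac{1}{7336}\right) = 497834 - \frac{232543}{828968} = \frac{412688222769}{828968}$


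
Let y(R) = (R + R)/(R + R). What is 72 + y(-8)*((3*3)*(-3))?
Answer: 45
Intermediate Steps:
y(R) = 1 (y(R) = (2*R)/((2*R)) = (2*R)*(1/(2*R)) = 1)
72 + y(-8)*((3*3)*(-3)) = 72 + 1*((3*3)*(-3)) = 72 + 1*(9*(-3)) = 72 + 1*(-27) = 72 - 27 = 45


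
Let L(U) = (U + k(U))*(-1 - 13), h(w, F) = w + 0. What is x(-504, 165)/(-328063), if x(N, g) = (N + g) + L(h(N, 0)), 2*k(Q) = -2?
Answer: -6731/328063 ≈ -0.020517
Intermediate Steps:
k(Q) = -1 (k(Q) = (½)*(-2) = -1)
h(w, F) = w
L(U) = 14 - 14*U (L(U) = (U - 1)*(-1 - 13) = (-1 + U)*(-14) = 14 - 14*U)
x(N, g) = 14 + g - 13*N (x(N, g) = (N + g) + (14 - 14*N) = 14 + g - 13*N)
x(-504, 165)/(-328063) = (14 + 165 - 13*(-504))/(-328063) = (14 + 165 + 6552)*(-1/328063) = 6731*(-1/328063) = -6731/328063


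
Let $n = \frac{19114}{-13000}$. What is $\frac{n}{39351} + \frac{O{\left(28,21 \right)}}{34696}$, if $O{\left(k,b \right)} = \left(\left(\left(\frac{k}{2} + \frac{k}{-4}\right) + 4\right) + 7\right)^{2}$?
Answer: $\frac{10317702041}{1109324365500} \approx 0.0093009$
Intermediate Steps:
$n = - \frac{9557}{6500}$ ($n = 19114 \left(- \frac{1}{13000}\right) = - \frac{9557}{6500} \approx -1.4703$)
$O{\left(k,b \right)} = \left(11 + \frac{k}{4}\right)^{2}$ ($O{\left(k,b \right)} = \left(\left(\left(k \frac{1}{2} + k \left(- \frac{1}{4}\right)\right) + 4\right) + 7\right)^{2} = \left(\left(\left(\frac{k}{2} - \frac{k}{4}\right) + 4\right) + 7\right)^{2} = \left(\left(\frac{k}{4} + 4\right) + 7\right)^{2} = \left(\left(4 + \frac{k}{4}\right) + 7\right)^{2} = \left(11 + \frac{k}{4}\right)^{2}$)
$\frac{n}{39351} + \frac{O{\left(28,21 \right)}}{34696} = - \frac{9557}{6500 \cdot 39351} + \frac{\frac{1}{16} \left(44 + 28\right)^{2}}{34696} = \left(- \frac{9557}{6500}\right) \frac{1}{39351} + \frac{72^{2}}{16} \cdot \frac{1}{34696} = - \frac{9557}{255781500} + \frac{1}{16} \cdot 5184 \cdot \frac{1}{34696} = - \frac{9557}{255781500} + 324 \cdot \frac{1}{34696} = - \frac{9557}{255781500} + \frac{81}{8674} = \frac{10317702041}{1109324365500}$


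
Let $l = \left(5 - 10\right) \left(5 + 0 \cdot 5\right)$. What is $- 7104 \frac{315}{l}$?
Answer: $\frac{447552}{5} \approx 89510.0$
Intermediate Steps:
$l = -25$ ($l = - 5 \left(5 + 0\right) = \left(-5\right) 5 = -25$)
$- 7104 \frac{315}{l} = - 7104 \frac{315}{-25} = - 7104 \cdot 315 \left(- \frac{1}{25}\right) = \left(-7104\right) \left(- \frac{63}{5}\right) = \frac{447552}{5}$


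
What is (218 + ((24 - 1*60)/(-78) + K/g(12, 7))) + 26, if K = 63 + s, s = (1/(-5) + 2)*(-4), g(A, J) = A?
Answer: 64769/260 ≈ 249.11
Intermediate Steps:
s = -36/5 (s = (-⅕ + 2)*(-4) = (9/5)*(-4) = -36/5 ≈ -7.2000)
K = 279/5 (K = 63 - 36/5 = 279/5 ≈ 55.800)
(218 + ((24 - 1*60)/(-78) + K/g(12, 7))) + 26 = (218 + ((24 - 1*60)/(-78) + (279/5)/12)) + 26 = (218 + ((24 - 60)*(-1/78) + (279/5)*(1/12))) + 26 = (218 + (-36*(-1/78) + 93/20)) + 26 = (218 + (6/13 + 93/20)) + 26 = (218 + 1329/260) + 26 = 58009/260 + 26 = 64769/260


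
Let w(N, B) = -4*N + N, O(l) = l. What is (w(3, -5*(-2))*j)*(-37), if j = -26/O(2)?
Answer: -4329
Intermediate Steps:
w(N, B) = -3*N
j = -13 (j = -26/2 = -26*1/2 = -13)
(w(3, -5*(-2))*j)*(-37) = (-3*3*(-13))*(-37) = -9*(-13)*(-37) = 117*(-37) = -4329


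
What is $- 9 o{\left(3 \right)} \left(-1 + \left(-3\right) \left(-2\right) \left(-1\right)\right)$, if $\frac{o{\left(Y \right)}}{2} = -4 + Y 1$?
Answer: $-126$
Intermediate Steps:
$o{\left(Y \right)} = -8 + 2 Y$ ($o{\left(Y \right)} = 2 \left(-4 + Y 1\right) = 2 \left(-4 + Y\right) = -8 + 2 Y$)
$- 9 o{\left(3 \right)} \left(-1 + \left(-3\right) \left(-2\right) \left(-1\right)\right) = - 9 \left(-8 + 2 \cdot 3\right) \left(-1 + \left(-3\right) \left(-2\right) \left(-1\right)\right) = - 9 \left(-8 + 6\right) \left(-1 + 6 \left(-1\right)\right) = \left(-9\right) \left(-2\right) \left(-1 - 6\right) = 18 \left(-7\right) = -126$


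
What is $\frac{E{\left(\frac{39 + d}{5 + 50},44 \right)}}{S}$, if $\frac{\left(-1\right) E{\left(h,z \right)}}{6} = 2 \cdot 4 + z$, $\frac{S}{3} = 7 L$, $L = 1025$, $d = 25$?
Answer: $- \frac{104}{7175} \approx -0.014495$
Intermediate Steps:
$S = 21525$ ($S = 3 \cdot 7 \cdot 1025 = 3 \cdot 7175 = 21525$)
$E{\left(h,z \right)} = -48 - 6 z$ ($E{\left(h,z \right)} = - 6 \left(2 \cdot 4 + z\right) = - 6 \left(8 + z\right) = -48 - 6 z$)
$\frac{E{\left(\frac{39 + d}{5 + 50},44 \right)}}{S} = \frac{-48 - 264}{21525} = \left(-48 - 264\right) \frac{1}{21525} = \left(-312\right) \frac{1}{21525} = - \frac{104}{7175}$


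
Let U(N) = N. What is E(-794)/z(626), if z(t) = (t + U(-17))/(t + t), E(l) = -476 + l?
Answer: -1590040/609 ≈ -2610.9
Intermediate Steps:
z(t) = (-17 + t)/(2*t) (z(t) = (t - 17)/(t + t) = (-17 + t)/((2*t)) = (-17 + t)*(1/(2*t)) = (-17 + t)/(2*t))
E(-794)/z(626) = (-476 - 794)/(((½)*(-17 + 626)/626)) = -1270/((½)*(1/626)*609) = -1270/609/1252 = -1270*1252/609 = -1590040/609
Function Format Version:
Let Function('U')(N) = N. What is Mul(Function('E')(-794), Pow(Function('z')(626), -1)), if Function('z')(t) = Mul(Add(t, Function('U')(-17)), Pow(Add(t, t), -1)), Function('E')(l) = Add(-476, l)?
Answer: Rational(-1590040, 609) ≈ -2610.9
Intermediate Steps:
Function('z')(t) = Mul(Rational(1, 2), Pow(t, -1), Add(-17, t)) (Function('z')(t) = Mul(Add(t, -17), Pow(Add(t, t), -1)) = Mul(Add(-17, t), Pow(Mul(2, t), -1)) = Mul(Add(-17, t), Mul(Rational(1, 2), Pow(t, -1))) = Mul(Rational(1, 2), Pow(t, -1), Add(-17, t)))
Mul(Function('E')(-794), Pow(Function('z')(626), -1)) = Mul(Add(-476, -794), Pow(Mul(Rational(1, 2), Pow(626, -1), Add(-17, 626)), -1)) = Mul(-1270, Pow(Mul(Rational(1, 2), Rational(1, 626), 609), -1)) = Mul(-1270, Pow(Rational(609, 1252), -1)) = Mul(-1270, Rational(1252, 609)) = Rational(-1590040, 609)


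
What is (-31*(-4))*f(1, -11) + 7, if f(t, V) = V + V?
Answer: -2721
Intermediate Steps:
f(t, V) = 2*V
(-31*(-4))*f(1, -11) + 7 = (-31*(-4))*(2*(-11)) + 7 = 124*(-22) + 7 = -2728 + 7 = -2721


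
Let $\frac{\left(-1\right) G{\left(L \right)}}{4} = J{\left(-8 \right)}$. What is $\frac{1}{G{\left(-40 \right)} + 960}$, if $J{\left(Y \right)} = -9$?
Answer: $\frac{1}{996} \approx 0.001004$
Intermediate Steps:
$G{\left(L \right)} = 36$ ($G{\left(L \right)} = \left(-4\right) \left(-9\right) = 36$)
$\frac{1}{G{\left(-40 \right)} + 960} = \frac{1}{36 + 960} = \frac{1}{996}$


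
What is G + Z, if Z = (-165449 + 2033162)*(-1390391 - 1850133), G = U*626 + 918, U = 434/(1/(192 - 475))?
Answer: -6052445687266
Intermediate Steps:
U = -122822 (U = 434/(1/(-283)) = 434/(-1/283) = 434*(-283) = -122822)
G = -76885654 (G = -122822*626 + 918 = -76886572 + 918 = -76885654)
Z = -6052368801612 (Z = 1867713*(-3240524) = -6052368801612)
G + Z = -76885654 - 6052368801612 = -6052445687266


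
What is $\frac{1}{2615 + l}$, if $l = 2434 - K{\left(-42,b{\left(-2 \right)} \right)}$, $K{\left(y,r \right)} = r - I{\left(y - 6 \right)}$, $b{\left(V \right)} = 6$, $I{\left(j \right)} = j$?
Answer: $\frac{1}{4995} \approx 0.0002002$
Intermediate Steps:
$K{\left(y,r \right)} = 6 + r - y$ ($K{\left(y,r \right)} = r - \left(y - 6\right) = r - \left(-6 + y\right) = 6 + r - y$)
$l = 2380$ ($l = 2434 - \left(6 + 6 - -42\right) = 2434 - \left(6 + 6 + 42\right) = 2434 - 54 = 2380$)
$\frac{1}{2615 + l} = \frac{1}{2615 + 2380} = \frac{1}{4995}$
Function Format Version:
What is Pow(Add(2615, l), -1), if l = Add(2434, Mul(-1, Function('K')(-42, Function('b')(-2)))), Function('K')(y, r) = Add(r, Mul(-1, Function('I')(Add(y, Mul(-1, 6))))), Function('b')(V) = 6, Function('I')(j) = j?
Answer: Rational(1, 4995) ≈ 0.00020020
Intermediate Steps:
Function('K')(y, r) = Add(6, r, Mul(-1, y)) (Function('K')(y, r) = Add(r, Mul(-1, Add(y, Mul(-1, 6)))) = Add(r, Mul(-1, Add(y, -6))) = Add(r, Mul(-1, Add(-6, y))) = Add(r, Add(6, Mul(-1, y))) = Add(6, r, Mul(-1, y)))
l = 2380 (l = Add(2434, Mul(-1, Add(6, 6, Mul(-1, -42)))) = Add(2434, Mul(-1, Add(6, 6, 42))) = Add(2434, Mul(-1, 54)) = Add(2434, -54) = 2380)
Pow(Add(2615, l), -1) = Pow(Add(2615, 2380), -1) = Pow(4995, -1) = Rational(1, 4995)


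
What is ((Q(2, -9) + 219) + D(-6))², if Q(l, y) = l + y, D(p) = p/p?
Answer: 45369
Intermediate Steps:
D(p) = 1
((Q(2, -9) + 219) + D(-6))² = (((2 - 9) + 219) + 1)² = ((-7 + 219) + 1)² = (212 + 1)² = 213² = 45369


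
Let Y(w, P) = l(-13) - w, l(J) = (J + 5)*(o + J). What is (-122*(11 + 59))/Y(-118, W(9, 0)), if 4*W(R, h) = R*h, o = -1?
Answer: -854/23 ≈ -37.130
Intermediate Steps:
l(J) = (-1 + J)*(5 + J) (l(J) = (J + 5)*(-1 + J) = (5 + J)*(-1 + J) = (-1 + J)*(5 + J))
W(R, h) = R*h/4 (W(R, h) = (R*h)/4 = R*h/4)
Y(w, P) = 112 - w (Y(w, P) = (-5 + (-13)² + 4*(-13)) - w = (-5 + 169 - 52) - w = 112 - w)
(-122*(11 + 59))/Y(-118, W(9, 0)) = (-122*(11 + 59))/(112 - 1*(-118)) = (-122*70)/(112 + 118) = -8540/230 = -8540*1/230 = -854/23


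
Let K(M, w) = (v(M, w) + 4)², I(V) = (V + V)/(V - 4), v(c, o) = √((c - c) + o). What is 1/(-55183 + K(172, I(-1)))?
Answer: -1379165/76083843249 - 40*√10/76083843249 ≈ -1.8129e-5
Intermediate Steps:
v(c, o) = √o (v(c, o) = √(0 + o) = √o)
I(V) = 2*V/(-4 + V) (I(V) = (2*V)/(-4 + V) = 2*V/(-4 + V))
K(M, w) = (4 + √w)² (K(M, w) = (√w + 4)² = (4 + √w)²)
1/(-55183 + K(172, I(-1))) = 1/(-55183 + (4 + √(2*(-1)/(-4 - 1)))²) = 1/(-55183 + (4 + √(2*(-1)/(-5)))²) = 1/(-55183 + (4 + √(2*(-1)*(-⅕)))²) = 1/(-55183 + (4 + √(⅖))²) = 1/(-55183 + (4 + √10/5)²)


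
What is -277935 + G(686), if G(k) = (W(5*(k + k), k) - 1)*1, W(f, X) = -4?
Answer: -277940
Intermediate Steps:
G(k) = -5 (G(k) = (-4 - 1)*1 = -5*1 = -5)
-277935 + G(686) = -277935 - 5 = -277940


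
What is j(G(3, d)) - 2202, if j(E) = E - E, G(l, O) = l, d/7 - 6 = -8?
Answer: -2202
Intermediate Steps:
d = -14 (d = 42 + 7*(-8) = 42 - 56 = -14)
j(E) = 0
j(G(3, d)) - 2202 = 0 - 2202 = -2202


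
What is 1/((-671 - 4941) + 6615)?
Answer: 1/1003 ≈ 0.00099701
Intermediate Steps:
1/((-671 - 4941) + 6615) = 1/(-5612 + 6615) = 1/1003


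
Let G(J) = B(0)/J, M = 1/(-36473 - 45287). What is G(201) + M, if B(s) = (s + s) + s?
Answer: -1/81760 ≈ -1.2231e-5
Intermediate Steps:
M = -1/81760 (M = 1/(-81760) = -1/81760 ≈ -1.2231e-5)
B(s) = 3*s (B(s) = 2*s + s = 3*s)
G(J) = 0 (G(J) = (3*0)/J = 0/J = 0)
G(201) + M = 0 - 1/81760 = -1/81760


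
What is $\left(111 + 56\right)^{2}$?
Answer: $27889$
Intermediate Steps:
$\left(111 + 56\right)^{2} = 167^{2} = 27889$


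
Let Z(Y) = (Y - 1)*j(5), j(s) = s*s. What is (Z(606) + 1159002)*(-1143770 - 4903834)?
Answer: -7100655141708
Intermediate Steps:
j(s) = s²
Z(Y) = -25 + 25*Y (Z(Y) = (Y - 1)*5² = (-1 + Y)*25 = -25 + 25*Y)
(Z(606) + 1159002)*(-1143770 - 4903834) = ((-25 + 25*606) + 1159002)*(-1143770 - 4903834) = ((-25 + 15150) + 1159002)*(-6047604) = (15125 + 1159002)*(-6047604) = 1174127*(-6047604) = -7100655141708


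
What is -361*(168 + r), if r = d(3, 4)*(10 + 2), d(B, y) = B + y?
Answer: -90972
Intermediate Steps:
r = 84 (r = (3 + 4)*(10 + 2) = 7*12 = 84)
-361*(168 + r) = -361*(168 + 84) = -361*252 = -90972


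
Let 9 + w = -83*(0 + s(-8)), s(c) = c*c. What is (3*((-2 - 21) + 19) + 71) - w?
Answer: 5380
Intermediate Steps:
s(c) = c**2
w = -5321 (w = -9 - 83*(0 + (-8)**2) = -9 - 83*(0 + 64) = -9 - 83*64 = -9 - 5312 = -5321)
(3*((-2 - 21) + 19) + 71) - w = (3*((-2 - 21) + 19) + 71) - 1*(-5321) = (3*(-23 + 19) + 71) + 5321 = (3*(-4) + 71) + 5321 = (-12 + 71) + 5321 = 59 + 5321 = 5380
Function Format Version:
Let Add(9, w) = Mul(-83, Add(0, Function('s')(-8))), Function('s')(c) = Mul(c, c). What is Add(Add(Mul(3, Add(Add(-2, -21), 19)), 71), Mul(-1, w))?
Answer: 5380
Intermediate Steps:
Function('s')(c) = Pow(c, 2)
w = -5321 (w = Add(-9, Mul(-83, Add(0, Pow(-8, 2)))) = Add(-9, Mul(-83, Add(0, 64))) = Add(-9, Mul(-83, 64)) = Add(-9, -5312) = -5321)
Add(Add(Mul(3, Add(Add(-2, -21), 19)), 71), Mul(-1, w)) = Add(Add(Mul(3, Add(Add(-2, -21), 19)), 71), Mul(-1, -5321)) = Add(Add(Mul(3, Add(-23, 19)), 71), 5321) = Add(Add(Mul(3, -4), 71), 5321) = Add(Add(-12, 71), 5321) = Add(59, 5321) = 5380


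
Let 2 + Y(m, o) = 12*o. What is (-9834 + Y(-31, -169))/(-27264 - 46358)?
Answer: 5932/36811 ≈ 0.16115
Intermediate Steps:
Y(m, o) = -2 + 12*o
(-9834 + Y(-31, -169))/(-27264 - 46358) = (-9834 + (-2 + 12*(-169)))/(-27264 - 46358) = (-9834 + (-2 - 2028))/(-73622) = (-9834 - 2030)*(-1/73622) = -11864*(-1/73622) = 5932/36811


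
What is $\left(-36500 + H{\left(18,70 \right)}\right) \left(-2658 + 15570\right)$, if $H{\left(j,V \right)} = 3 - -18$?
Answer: $-471016848$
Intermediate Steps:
$H{\left(j,V \right)} = 21$ ($H{\left(j,V \right)} = 3 + 18 = 21$)
$\left(-36500 + H{\left(18,70 \right)}\right) \left(-2658 + 15570\right) = \left(-36500 + 21\right) \left(-2658 + 15570\right) = \left(-36479\right) 12912 = -471016848$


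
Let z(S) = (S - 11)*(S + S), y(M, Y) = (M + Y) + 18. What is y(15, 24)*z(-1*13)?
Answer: 35568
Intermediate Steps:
y(M, Y) = 18 + M + Y
z(S) = 2*S*(-11 + S) (z(S) = (-11 + S)*(2*S) = 2*S*(-11 + S))
y(15, 24)*z(-1*13) = (18 + 15 + 24)*(2*(-1*13)*(-11 - 1*13)) = 57*(2*(-13)*(-11 - 13)) = 57*(2*(-13)*(-24)) = 57*624 = 35568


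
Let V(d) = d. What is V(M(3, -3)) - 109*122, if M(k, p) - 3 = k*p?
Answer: -13304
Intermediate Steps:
M(k, p) = 3 + k*p
V(M(3, -3)) - 109*122 = (3 + 3*(-3)) - 109*122 = (3 - 9) - 13298 = -6 - 13298 = -13304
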